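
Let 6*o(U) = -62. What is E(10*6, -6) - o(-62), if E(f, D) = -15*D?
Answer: 301/3 ≈ 100.33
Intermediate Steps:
o(U) = -31/3 (o(U) = (⅙)*(-62) = -31/3)
E(10*6, -6) - o(-62) = -15*(-6) - 1*(-31/3) = 90 + 31/3 = 301/3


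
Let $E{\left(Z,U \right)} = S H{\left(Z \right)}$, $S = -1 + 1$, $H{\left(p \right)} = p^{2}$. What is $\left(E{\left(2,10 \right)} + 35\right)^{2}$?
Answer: $1225$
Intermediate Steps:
$S = 0$
$E{\left(Z,U \right)} = 0$ ($E{\left(Z,U \right)} = 0 Z^{2} = 0$)
$\left(E{\left(2,10 \right)} + 35\right)^{2} = \left(0 + 35\right)^{2} = 35^{2} = 1225$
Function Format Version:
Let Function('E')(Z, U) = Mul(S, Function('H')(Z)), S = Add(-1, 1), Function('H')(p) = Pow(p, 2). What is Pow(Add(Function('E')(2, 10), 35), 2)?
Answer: 1225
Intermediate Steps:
S = 0
Function('E')(Z, U) = 0 (Function('E')(Z, U) = Mul(0, Pow(Z, 2)) = 0)
Pow(Add(Function('E')(2, 10), 35), 2) = Pow(Add(0, 35), 2) = Pow(35, 2) = 1225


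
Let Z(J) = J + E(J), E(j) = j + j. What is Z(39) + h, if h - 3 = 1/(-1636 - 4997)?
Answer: 795959/6633 ≈ 120.00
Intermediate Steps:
E(j) = 2*j
Z(J) = 3*J (Z(J) = J + 2*J = 3*J)
h = 19898/6633 (h = 3 + 1/(-1636 - 4997) = 3 + 1/(-6633) = 3 - 1/6633 = 19898/6633 ≈ 2.9998)
Z(39) + h = 3*39 + 19898/6633 = 117 + 19898/6633 = 795959/6633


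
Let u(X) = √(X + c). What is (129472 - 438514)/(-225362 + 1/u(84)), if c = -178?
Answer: 6546754381176/4774074918137 - 309042*I*√94/4774074918137 ≈ 1.3713 - 6.2761e-7*I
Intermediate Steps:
u(X) = √(-178 + X) (u(X) = √(X - 178) = √(-178 + X))
(129472 - 438514)/(-225362 + 1/u(84)) = (129472 - 438514)/(-225362 + 1/(√(-178 + 84))) = -309042/(-225362 + 1/(√(-94))) = -309042/(-225362 + 1/(I*√94)) = -309042/(-225362 - I*√94/94)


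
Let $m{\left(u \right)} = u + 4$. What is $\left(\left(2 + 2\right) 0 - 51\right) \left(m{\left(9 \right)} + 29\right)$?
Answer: $-2142$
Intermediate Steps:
$m{\left(u \right)} = 4 + u$
$\left(\left(2 + 2\right) 0 - 51\right) \left(m{\left(9 \right)} + 29\right) = \left(\left(2 + 2\right) 0 - 51\right) \left(\left(4 + 9\right) + 29\right) = \left(4 \cdot 0 - 51\right) \left(13 + 29\right) = \left(0 - 51\right) 42 = \left(-51\right) 42 = -2142$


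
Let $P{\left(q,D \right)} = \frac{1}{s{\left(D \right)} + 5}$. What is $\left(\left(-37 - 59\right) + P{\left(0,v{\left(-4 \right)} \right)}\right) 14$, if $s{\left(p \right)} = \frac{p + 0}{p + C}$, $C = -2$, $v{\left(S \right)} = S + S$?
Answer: $- \frac{38906}{29} \approx -1341.6$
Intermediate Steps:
$v{\left(S \right)} = 2 S$
$s{\left(p \right)} = \frac{p}{-2 + p}$ ($s{\left(p \right)} = \frac{p + 0}{p - 2} = \frac{p}{-2 + p}$)
$P{\left(q,D \right)} = \frac{1}{5 + \frac{D}{-2 + D}}$ ($P{\left(q,D \right)} = \frac{1}{\frac{D}{-2 + D} + 5} = \frac{1}{5 + \frac{D}{-2 + D}}$)
$\left(\left(-37 - 59\right) + P{\left(0,v{\left(-4 \right)} \right)}\right) 14 = \left(\left(-37 - 59\right) + \frac{-2 + 2 \left(-4\right)}{2 \left(-5 + 3 \cdot 2 \left(-4\right)\right)}\right) 14 = \left(\left(-37 - 59\right) + \frac{-2 - 8}{2 \left(-5 + 3 \left(-8\right)\right)}\right) 14 = \left(-96 + \frac{1}{2} \frac{1}{-5 - 24} \left(-10\right)\right) 14 = \left(-96 + \frac{1}{2} \frac{1}{-29} \left(-10\right)\right) 14 = \left(-96 + \frac{1}{2} \left(- \frac{1}{29}\right) \left(-10\right)\right) 14 = \left(-96 + \frac{5}{29}\right) 14 = \left(- \frac{2779}{29}\right) 14 = - \frac{38906}{29}$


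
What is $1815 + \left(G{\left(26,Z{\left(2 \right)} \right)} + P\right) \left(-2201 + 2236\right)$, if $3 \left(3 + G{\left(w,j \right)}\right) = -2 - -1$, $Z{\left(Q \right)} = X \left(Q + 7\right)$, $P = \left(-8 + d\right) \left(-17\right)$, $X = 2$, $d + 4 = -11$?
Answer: $\frac{46150}{3} \approx 15383.0$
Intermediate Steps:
$d = -15$ ($d = -4 - 11 = -15$)
$P = 391$ ($P = \left(-8 - 15\right) \left(-17\right) = \left(-23\right) \left(-17\right) = 391$)
$Z{\left(Q \right)} = 14 + 2 Q$ ($Z{\left(Q \right)} = 2 \left(Q + 7\right) = 2 \left(7 + Q\right) = 14 + 2 Q$)
$G{\left(w,j \right)} = - \frac{10}{3}$ ($G{\left(w,j \right)} = -3 + \frac{-2 - -1}{3} = -3 + \frac{-2 + 1}{3} = -3 + \frac{1}{3} \left(-1\right) = -3 - \frac{1}{3} = - \frac{10}{3}$)
$1815 + \left(G{\left(26,Z{\left(2 \right)} \right)} + P\right) \left(-2201 + 2236\right) = 1815 + \left(- \frac{10}{3} + 391\right) \left(-2201 + 2236\right) = 1815 + \frac{1163}{3} \cdot 35 = 1815 + \frac{40705}{3} = \frac{46150}{3}$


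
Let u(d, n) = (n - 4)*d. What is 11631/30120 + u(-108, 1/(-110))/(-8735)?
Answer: 324703033/964693400 ≈ 0.33659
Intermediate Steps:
u(d, n) = d*(-4 + n) (u(d, n) = (-4 + n)*d = d*(-4 + n))
11631/30120 + u(-108, 1/(-110))/(-8735) = 11631/30120 - 108*(-4 + 1/(-110))/(-8735) = 11631*(1/30120) - 108*(-4 - 1/110)*(-1/8735) = 3877/10040 - 108*(-441/110)*(-1/8735) = 3877/10040 + (23814/55)*(-1/8735) = 3877/10040 - 23814/480425 = 324703033/964693400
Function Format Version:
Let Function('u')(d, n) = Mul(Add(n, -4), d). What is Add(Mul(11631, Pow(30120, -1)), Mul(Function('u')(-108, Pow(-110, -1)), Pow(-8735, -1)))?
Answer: Rational(324703033, 964693400) ≈ 0.33659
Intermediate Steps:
Function('u')(d, n) = Mul(d, Add(-4, n)) (Function('u')(d, n) = Mul(Add(-4, n), d) = Mul(d, Add(-4, n)))
Add(Mul(11631, Pow(30120, -1)), Mul(Function('u')(-108, Pow(-110, -1)), Pow(-8735, -1))) = Add(Mul(11631, Pow(30120, -1)), Mul(Mul(-108, Add(-4, Pow(-110, -1))), Pow(-8735, -1))) = Add(Mul(11631, Rational(1, 30120)), Mul(Mul(-108, Add(-4, Rational(-1, 110))), Rational(-1, 8735))) = Add(Rational(3877, 10040), Mul(Mul(-108, Rational(-441, 110)), Rational(-1, 8735))) = Add(Rational(3877, 10040), Mul(Rational(23814, 55), Rational(-1, 8735))) = Add(Rational(3877, 10040), Rational(-23814, 480425)) = Rational(324703033, 964693400)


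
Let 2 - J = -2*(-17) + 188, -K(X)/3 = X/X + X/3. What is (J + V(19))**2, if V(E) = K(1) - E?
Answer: 59049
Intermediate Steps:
K(X) = -3 - X (K(X) = -3*(X/X + X/3) = -3*(1 + X*(1/3)) = -3*(1 + X/3) = -3 - X)
V(E) = -4 - E (V(E) = (-3 - 1*1) - E = (-3 - 1) - E = -4 - E)
J = -220 (J = 2 - (-2*(-17) + 188) = 2 - (34 + 188) = 2 - 1*222 = 2 - 222 = -220)
(J + V(19))**2 = (-220 + (-4 - 1*19))**2 = (-220 + (-4 - 19))**2 = (-220 - 23)**2 = (-243)**2 = 59049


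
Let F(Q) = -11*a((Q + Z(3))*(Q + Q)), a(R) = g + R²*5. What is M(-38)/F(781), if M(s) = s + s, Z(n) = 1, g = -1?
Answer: 76/82061273924069 ≈ 9.2614e-13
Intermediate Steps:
a(R) = -1 + 5*R² (a(R) = -1 + R²*5 = -1 + 5*R²)
M(s) = 2*s
F(Q) = 11 - 220*Q²*(1 + Q)² (F(Q) = -11*(-1 + 5*((Q + 1)*(Q + Q))²) = -11*(-1 + 5*((1 + Q)*(2*Q))²) = -11*(-1 + 5*(2*Q*(1 + Q))²) = -11*(-1 + 5*(4*Q²*(1 + Q)²)) = -11*(-1 + 20*Q²*(1 + Q)²) = 11 - 220*Q²*(1 + Q)²)
M(-38)/F(781) = (2*(-38))/(11 - 220*781²*(1 + 781)²) = -76/(11 - 220*609961*782²) = -76/(11 - 220*609961*611524) = -76/(11 - 82061273924080) = -76/(-82061273924069) = -76*(-1/82061273924069) = 76/82061273924069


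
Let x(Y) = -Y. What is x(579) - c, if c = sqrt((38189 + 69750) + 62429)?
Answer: -579 - 88*sqrt(22) ≈ -991.76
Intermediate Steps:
c = 88*sqrt(22) (c = sqrt(107939 + 62429) = sqrt(170368) = 88*sqrt(22) ≈ 412.76)
x(579) - c = -1*579 - 88*sqrt(22) = -579 - 88*sqrt(22)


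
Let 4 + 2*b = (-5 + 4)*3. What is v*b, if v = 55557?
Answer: -388899/2 ≈ -1.9445e+5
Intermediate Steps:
b = -7/2 (b = -2 + ((-5 + 4)*3)/2 = -2 + (-1*3)/2 = -2 + (½)*(-3) = -2 - 3/2 = -7/2 ≈ -3.5000)
v*b = 55557*(-7/2) = -388899/2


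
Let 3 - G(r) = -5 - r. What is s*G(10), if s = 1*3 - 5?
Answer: -36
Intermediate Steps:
G(r) = 8 + r (G(r) = 3 - (-5 - r) = 3 + (5 + r) = 8 + r)
s = -2 (s = 3 - 5 = -2)
s*G(10) = -2*(8 + 10) = -2*18 = -36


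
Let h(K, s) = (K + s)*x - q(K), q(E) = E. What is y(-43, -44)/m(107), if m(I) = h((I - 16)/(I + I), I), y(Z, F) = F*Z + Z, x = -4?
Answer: -395686/92047 ≈ -4.2987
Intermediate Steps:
y(Z, F) = Z + F*Z
h(K, s) = -5*K - 4*s (h(K, s) = (K + s)*(-4) - K = (-4*K - 4*s) - K = -5*K - 4*s)
m(I) = -4*I - 5*(-16 + I)/(2*I) (m(I) = -5*(I - 16)/(I + I) - 4*I = -5*(-16 + I)/(2*I) - 4*I = -4*I - 5*(-16 + I)/(2*I))
y(-43, -44)/m(107) = (-43*(1 - 44))/(-5/2 - 4*107 + 40/107) = (-43*(-43))/(-5/2 - 428 + 40*(1/107)) = 1849/(-5/2 - 428 + 40/107) = 1849/(-92047/214) = 1849*(-214/92047) = -395686/92047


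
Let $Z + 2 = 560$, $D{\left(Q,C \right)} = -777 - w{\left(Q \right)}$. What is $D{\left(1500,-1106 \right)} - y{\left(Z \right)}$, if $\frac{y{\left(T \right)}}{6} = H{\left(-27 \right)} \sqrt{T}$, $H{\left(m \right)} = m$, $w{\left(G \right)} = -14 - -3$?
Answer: $-766 + 486 \sqrt{62} \approx 3060.8$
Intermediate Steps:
$w{\left(G \right)} = -11$ ($w{\left(G \right)} = -14 + 3 = -11$)
$D{\left(Q,C \right)} = -766$ ($D{\left(Q,C \right)} = -777 - -11 = -777 + 11 = -766$)
$Z = 558$ ($Z = -2 + 560 = 558$)
$y{\left(T \right)} = - 162 \sqrt{T}$ ($y{\left(T \right)} = 6 \left(- 27 \sqrt{T}\right) = - 162 \sqrt{T}$)
$D{\left(1500,-1106 \right)} - y{\left(Z \right)} = -766 - - 162 \sqrt{558} = -766 - - 162 \cdot 3 \sqrt{62} = -766 - - 486 \sqrt{62} = -766 + 486 \sqrt{62}$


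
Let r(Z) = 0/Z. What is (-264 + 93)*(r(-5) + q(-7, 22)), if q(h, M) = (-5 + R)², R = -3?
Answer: -10944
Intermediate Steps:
r(Z) = 0
q(h, M) = 64 (q(h, M) = (-5 - 3)² = (-8)² = 64)
(-264 + 93)*(r(-5) + q(-7, 22)) = (-264 + 93)*(0 + 64) = -171*64 = -10944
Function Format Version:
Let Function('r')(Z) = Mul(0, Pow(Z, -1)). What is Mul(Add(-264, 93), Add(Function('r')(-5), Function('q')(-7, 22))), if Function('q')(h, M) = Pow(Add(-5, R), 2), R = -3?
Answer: -10944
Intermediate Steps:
Function('r')(Z) = 0
Function('q')(h, M) = 64 (Function('q')(h, M) = Pow(Add(-5, -3), 2) = Pow(-8, 2) = 64)
Mul(Add(-264, 93), Add(Function('r')(-5), Function('q')(-7, 22))) = Mul(Add(-264, 93), Add(0, 64)) = Mul(-171, 64) = -10944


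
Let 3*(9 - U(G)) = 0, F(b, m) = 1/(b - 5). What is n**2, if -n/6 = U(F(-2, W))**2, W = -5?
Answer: 236196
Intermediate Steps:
F(b, m) = 1/(-5 + b)
U(G) = 9 (U(G) = 9 - 1/3*0 = 9 + 0 = 9)
n = -486 (n = -6*9**2 = -6*81 = -486)
n**2 = (-486)**2 = 236196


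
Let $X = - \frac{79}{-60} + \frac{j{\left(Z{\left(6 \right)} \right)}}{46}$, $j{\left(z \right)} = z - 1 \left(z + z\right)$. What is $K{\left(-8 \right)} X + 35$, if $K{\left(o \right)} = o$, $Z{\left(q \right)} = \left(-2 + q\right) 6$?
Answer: $\frac{9881}{345} \approx 28.641$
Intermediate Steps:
$Z{\left(q \right)} = -12 + 6 q$
$j{\left(z \right)} = - z$ ($j{\left(z \right)} = z - 1 \cdot 2 z = z - 2 z = - z$)
$X = \frac{1097}{1380}$ ($X = - \frac{79}{-60} + \frac{\left(-1\right) \left(-12 + 6 \cdot 6\right)}{46} = \left(-79\right) \left(- \frac{1}{60}\right) + - (-12 + 36) \frac{1}{46} = \frac{79}{60} + \left(-1\right) 24 \cdot \frac{1}{46} = \frac{79}{60} - \frac{12}{23} = \frac{1097}{1380} \approx 0.79493$)
$K{\left(-8 \right)} X + 35 = \left(-8\right) \frac{1097}{1380} + 35 = - \frac{2194}{345} + 35 = \frac{9881}{345}$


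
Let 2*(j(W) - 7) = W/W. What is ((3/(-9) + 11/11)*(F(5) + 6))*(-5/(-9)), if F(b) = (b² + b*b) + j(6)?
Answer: 635/27 ≈ 23.519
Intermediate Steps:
j(W) = 15/2 (j(W) = 7 + (W/W)/2 = 7 + (½)*1 = 7 + ½ = 15/2)
F(b) = 15/2 + 2*b² (F(b) = (b² + b*b) + 15/2 = (b² + b²) + 15/2 = 2*b² + 15/2 = 15/2 + 2*b²)
((3/(-9) + 11/11)*(F(5) + 6))*(-5/(-9)) = ((3/(-9) + 11/11)*((15/2 + 2*5²) + 6))*(-5/(-9)) = ((3*(-⅑) + 11*(1/11))*((15/2 + 2*25) + 6))*(-5*(-⅑)) = ((-⅓ + 1)*((15/2 + 50) + 6))*(5/9) = (2*(115/2 + 6)/3)*(5/9) = ((⅔)*(127/2))*(5/9) = (127/3)*(5/9) = 635/27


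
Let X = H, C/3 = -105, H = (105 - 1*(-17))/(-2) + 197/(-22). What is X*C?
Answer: 484785/22 ≈ 22036.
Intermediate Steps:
H = -1539/22 (H = (105 + 17)*(-½) + 197*(-1/22) = 122*(-½) - 197/22 = -61 - 197/22 = -1539/22 ≈ -69.955)
C = -315 (C = 3*(-105) = -315)
X = -1539/22 ≈ -69.955
X*C = -1539/22*(-315) = 484785/22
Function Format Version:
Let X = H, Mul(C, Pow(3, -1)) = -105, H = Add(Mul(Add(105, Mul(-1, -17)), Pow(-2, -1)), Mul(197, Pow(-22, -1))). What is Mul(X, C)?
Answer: Rational(484785, 22) ≈ 22036.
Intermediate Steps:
H = Rational(-1539, 22) (H = Add(Mul(Add(105, 17), Rational(-1, 2)), Mul(197, Rational(-1, 22))) = Add(Mul(122, Rational(-1, 2)), Rational(-197, 22)) = Add(-61, Rational(-197, 22)) = Rational(-1539, 22) ≈ -69.955)
C = -315 (C = Mul(3, -105) = -315)
X = Rational(-1539, 22) ≈ -69.955
Mul(X, C) = Mul(Rational(-1539, 22), -315) = Rational(484785, 22)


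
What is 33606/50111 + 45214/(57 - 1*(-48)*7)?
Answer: 2278925912/19693623 ≈ 115.72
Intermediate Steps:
33606/50111 + 45214/(57 - 1*(-48)*7) = 33606*(1/50111) + 45214/(57 + 48*7) = 33606/50111 + 45214/(57 + 336) = 33606/50111 + 45214/393 = 2278925912/19693623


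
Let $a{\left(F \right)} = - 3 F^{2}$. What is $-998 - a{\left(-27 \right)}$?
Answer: $1189$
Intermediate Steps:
$-998 - a{\left(-27 \right)} = -998 - - 3 \left(-27\right)^{2} = -998 - \left(-3\right) 729 = -998 - -2187 = -998 + 2187 = 1189$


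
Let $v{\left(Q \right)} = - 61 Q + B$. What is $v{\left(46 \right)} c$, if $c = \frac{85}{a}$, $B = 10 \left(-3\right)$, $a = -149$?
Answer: $\frac{241060}{149} \approx 1617.9$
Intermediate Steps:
$B = -30$
$v{\left(Q \right)} = -30 - 61 Q$ ($v{\left(Q \right)} = - 61 Q - 30 = -30 - 61 Q$)
$c = - \frac{85}{149}$ ($c = \frac{85}{-149} = 85 \left(- \frac{1}{149}\right) = - \frac{85}{149} \approx -0.57047$)
$v{\left(46 \right)} c = \left(-30 - 2806\right) \left(- \frac{85}{149}\right) = \left(-2836\right) \left(- \frac{85}{149}\right) = \frac{241060}{149}$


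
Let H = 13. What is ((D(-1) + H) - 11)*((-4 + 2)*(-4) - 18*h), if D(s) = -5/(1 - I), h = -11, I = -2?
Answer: 206/3 ≈ 68.667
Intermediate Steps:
D(s) = -5/3 (D(s) = -5/(1 - 1*(-2)) = -5/(1 + 2) = -5/3)
((D(-1) + H) - 11)*((-4 + 2)*(-4) - 18*h) = ((-5/3 + 13) - 11)*((-4 + 2)*(-4) - 18*(-11)) = (34/3 - 11)*(-2*(-4) + 198) = (8 + 198)/3 = (⅓)*206 = 206/3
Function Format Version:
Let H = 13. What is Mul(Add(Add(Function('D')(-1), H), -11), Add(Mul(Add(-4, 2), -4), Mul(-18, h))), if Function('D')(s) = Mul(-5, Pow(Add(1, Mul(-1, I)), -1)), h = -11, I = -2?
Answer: Rational(206, 3) ≈ 68.667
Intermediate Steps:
Function('D')(s) = Rational(-5, 3) (Function('D')(s) = Mul(-5, Pow(Add(1, Mul(-1, -2)), -1)) = Mul(-5, Pow(Add(1, 2), -1)) = Mul(-5, Pow(3, -1)) = Mul(-5, Rational(1, 3)) = Rational(-5, 3))
Mul(Add(Add(Function('D')(-1), H), -11), Add(Mul(Add(-4, 2), -4), Mul(-18, h))) = Mul(Add(Add(Rational(-5, 3), 13), -11), Add(Mul(Add(-4, 2), -4), Mul(-18, -11))) = Mul(Add(Rational(34, 3), -11), Add(Mul(-2, -4), 198)) = Mul(Rational(1, 3), Add(8, 198)) = Mul(Rational(1, 3), 206) = Rational(206, 3)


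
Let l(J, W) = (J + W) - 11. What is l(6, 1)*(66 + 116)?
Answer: -728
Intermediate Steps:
l(J, W) = -11 + J + W
l(6, 1)*(66 + 116) = (-11 + 6 + 1)*(66 + 116) = -4*182 = -728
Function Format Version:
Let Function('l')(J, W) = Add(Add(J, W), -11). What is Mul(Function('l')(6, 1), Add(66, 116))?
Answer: -728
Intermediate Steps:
Function('l')(J, W) = Add(-11, J, W)
Mul(Function('l')(6, 1), Add(66, 116)) = Mul(Add(-11, 6, 1), Add(66, 116)) = Mul(-4, 182) = -728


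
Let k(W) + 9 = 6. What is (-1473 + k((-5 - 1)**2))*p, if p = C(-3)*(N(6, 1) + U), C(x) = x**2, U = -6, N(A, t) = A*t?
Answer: 0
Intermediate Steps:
k(W) = -3 (k(W) = -9 + 6 = -3)
p = 0 (p = (-3)**2*(6*1 - 6) = 9*(6 - 6) = 9*0 = 0)
(-1473 + k((-5 - 1)**2))*p = (-1473 - 3)*0 = -1476*0 = 0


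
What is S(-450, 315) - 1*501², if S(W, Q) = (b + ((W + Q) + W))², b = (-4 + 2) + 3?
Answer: 90055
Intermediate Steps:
b = 1 (b = -2 + 3 = 1)
S(W, Q) = (1 + Q + 2*W)² (S(W, Q) = (1 + ((W + Q) + W))² = (1 + ((Q + W) + W))² = (1 + (Q + 2*W))² = (1 + Q + 2*W)²)
S(-450, 315) - 1*501² = (1 + 315 + 2*(-450))² - 1*501² = (1 + 315 - 900)² - 1*251001 = (-584)² - 251001 = 341056 - 251001 = 90055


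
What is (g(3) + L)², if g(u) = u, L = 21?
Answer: 576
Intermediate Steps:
(g(3) + L)² = (3 + 21)² = 24² = 576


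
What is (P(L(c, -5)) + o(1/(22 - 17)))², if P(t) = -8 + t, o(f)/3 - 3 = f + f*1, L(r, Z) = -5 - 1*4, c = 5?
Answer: 1156/25 ≈ 46.240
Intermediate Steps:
L(r, Z) = -9 (L(r, Z) = -5 - 4 = -9)
o(f) = 9 + 6*f (o(f) = 9 + 3*(f + f*1) = 9 + 3*(f + f) = 9 + 3*(2*f) = 9 + 6*f)
(P(L(c, -5)) + o(1/(22 - 17)))² = ((-8 - 9) + (9 + 6/(22 - 17)))² = (-17 + (9 + 6/5))² = (-17 + 51/5)² = (-34/5)² = 1156/25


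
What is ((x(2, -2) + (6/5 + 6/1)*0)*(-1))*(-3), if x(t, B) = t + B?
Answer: 0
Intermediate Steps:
x(t, B) = B + t
((x(2, -2) + (6/5 + 6/1)*0)*(-1))*(-3) = (((-2 + 2) + (6/5 + 6/1)*0)*(-1))*(-3) = ((0 + (6*(1/5) + 6*1)*0)*(-1))*(-3) = ((0 + (6/5 + 6)*0)*(-1))*(-3) = ((0 + (36/5)*0)*(-1))*(-3) = ((0 + 0)*(-1))*(-3) = (0*(-1))*(-3) = 0*(-3) = 0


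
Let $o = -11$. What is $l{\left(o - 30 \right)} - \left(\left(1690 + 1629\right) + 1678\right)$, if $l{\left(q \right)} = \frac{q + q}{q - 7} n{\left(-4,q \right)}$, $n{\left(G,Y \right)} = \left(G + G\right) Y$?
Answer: $- \frac{13310}{3} \approx -4436.7$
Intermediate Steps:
$n{\left(G,Y \right)} = 2 G Y$
$l{\left(q \right)} = - \frac{16 q^{2}}{-7 + q}$ ($l{\left(q \right)} = \frac{q + q}{q - 7} \cdot 2 \left(-4\right) q = \frac{2 q}{q - 7} \left(- 8 q\right) = \frac{2 q}{-7 + q} \left(- 8 q\right) = - \frac{16 q^{2}}{-7 + q}$)
$l{\left(o - 30 \right)} - \left(\left(1690 + 1629\right) + 1678\right) = - \frac{16 \left(-11 - 30\right)^{2}}{-7 - 41} - \left(\left(1690 + 1629\right) + 1678\right) = - \frac{16 \left(-41\right)^{2}}{-7 - 41} - \left(3319 + 1678\right) = \left(-16\right) 1681 \frac{1}{-48} - 4997 = \left(-16\right) 1681 \left(- \frac{1}{48}\right) - 4997 = \frac{1681}{3} - 4997 = - \frac{13310}{3}$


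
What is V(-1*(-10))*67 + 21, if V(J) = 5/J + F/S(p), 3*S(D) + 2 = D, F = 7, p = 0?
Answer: -649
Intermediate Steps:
S(D) = -⅔ + D/3
V(J) = -21/2 + 5/J (V(J) = 5/J + 7/(-⅔ + (⅓)*0) = 5/J + 7/(-⅔ + 0) = 5/J + 7/(-⅔) = 5/J + 7*(-3/2) = 5/J - 21/2 = -21/2 + 5/J)
V(-1*(-10))*67 + 21 = (-21/2 + 5/((-1*(-10))))*67 + 21 = (-21/2 + 5/10)*67 + 21 = (-21/2 + 5*(⅒))*67 + 21 = (-21/2 + ½)*67 + 21 = -10*67 + 21 = -670 + 21 = -649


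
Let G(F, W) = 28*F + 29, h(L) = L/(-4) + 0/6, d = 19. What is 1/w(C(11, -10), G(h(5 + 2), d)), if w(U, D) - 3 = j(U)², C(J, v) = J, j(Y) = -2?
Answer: ⅐ ≈ 0.14286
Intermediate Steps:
h(L) = -L/4 (h(L) = L*(-¼) + 0*(⅙) = -L/4 + 0 = -L/4)
G(F, W) = 29 + 28*F
w(U, D) = 7 (w(U, D) = 3 + (-2)² = 3 + 4 = 7)
1/w(C(11, -10), G(h(5 + 2), d)) = 1/7 = ⅐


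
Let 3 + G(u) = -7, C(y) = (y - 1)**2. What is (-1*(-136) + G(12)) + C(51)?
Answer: 2626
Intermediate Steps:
C(y) = (-1 + y)**2
G(u) = -10 (G(u) = -3 - 7 = -10)
(-1*(-136) + G(12)) + C(51) = (-1*(-136) - 10) + (-1 + 51)**2 = (136 - 10) + 50**2 = 126 + 2500 = 2626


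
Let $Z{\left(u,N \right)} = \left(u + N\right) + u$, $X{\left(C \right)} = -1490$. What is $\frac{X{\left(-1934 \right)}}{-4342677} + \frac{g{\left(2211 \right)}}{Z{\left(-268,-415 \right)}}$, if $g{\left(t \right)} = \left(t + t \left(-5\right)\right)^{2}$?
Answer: $- \frac{113222760651494}{1376628609} \approx -82246.0$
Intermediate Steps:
$g{\left(t \right)} = 16 t^{2}$ ($g{\left(t \right)} = \left(t - 5 t\right)^{2} = \left(- 4 t\right)^{2} = 16 t^{2}$)
$Z{\left(u,N \right)} = N + 2 u$ ($Z{\left(u,N \right)} = \left(N + u\right) + u = N + 2 u$)
$\frac{X{\left(-1934 \right)}}{-4342677} + \frac{g{\left(2211 \right)}}{Z{\left(-268,-415 \right)}} = - \frac{1490}{-4342677} + \frac{16 \cdot 2211^{2}}{-415 + 2 \left(-268\right)} = \left(-1490\right) \left(- \frac{1}{4342677}\right) + \frac{16 \cdot 4888521}{-415 - 536} = \frac{1490}{4342677} + \frac{78216336}{-951} = \frac{1490}{4342677} + 78216336 \left(- \frac{1}{951}\right) = \frac{1490}{4342677} - \frac{26072112}{317} = - \frac{113222760651494}{1376628609}$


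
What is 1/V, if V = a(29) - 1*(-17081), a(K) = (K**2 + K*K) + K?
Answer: 1/18792 ≈ 5.3214e-5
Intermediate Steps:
a(K) = K + 2*K**2 (a(K) = (K**2 + K**2) + K = 2*K**2 + K = K + 2*K**2)
V = 18792 (V = 29*(1 + 2*29) - 1*(-17081) = 29*(1 + 58) + 17081 = 29*59 + 17081 = 1711 + 17081 = 18792)
1/V = 1/18792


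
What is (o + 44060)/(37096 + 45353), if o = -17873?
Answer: 8729/27483 ≈ 0.31761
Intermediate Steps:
(o + 44060)/(37096 + 45353) = (-17873 + 44060)/(37096 + 45353) = 26187/82449 = 26187*(1/82449) = 8729/27483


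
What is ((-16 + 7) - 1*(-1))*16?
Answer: -128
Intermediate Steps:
((-16 + 7) - 1*(-1))*16 = (-9 + 1)*16 = -8*16 = -128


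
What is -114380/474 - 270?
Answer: -121180/237 ≈ -511.31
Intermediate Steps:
-114380/474 - 270 = -380*301/474 - 270 = -57190/237 - 270 = -121180/237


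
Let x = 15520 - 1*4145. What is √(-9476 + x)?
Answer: 3*√211 ≈ 43.578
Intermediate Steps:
x = 11375 (x = 15520 - 4145 = 11375)
√(-9476 + x) = √(-9476 + 11375) = √1899 = 3*√211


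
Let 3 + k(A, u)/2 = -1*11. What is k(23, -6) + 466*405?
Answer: 188702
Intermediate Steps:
k(A, u) = -28 (k(A, u) = -6 + 2*(-1*11) = -6 + 2*(-11) = -6 - 22 = -28)
k(23, -6) + 466*405 = -28 + 466*405 = -28 + 188730 = 188702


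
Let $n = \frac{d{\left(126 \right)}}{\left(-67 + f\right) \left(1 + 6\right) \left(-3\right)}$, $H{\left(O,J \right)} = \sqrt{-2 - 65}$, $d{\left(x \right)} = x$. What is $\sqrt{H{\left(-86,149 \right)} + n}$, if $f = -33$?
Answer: $\frac{\sqrt{6 + 100 i \sqrt{67}}}{10} \approx 2.0305 + 2.0156 i$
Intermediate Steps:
$H{\left(O,J \right)} = i \sqrt{67}$ ($H{\left(O,J \right)} = \sqrt{-67} = i \sqrt{67}$)
$n = \frac{3}{50}$ ($n = \frac{126}{\left(-67 - 33\right) \left(1 + 6\right) \left(-3\right)} = \frac{126}{\left(-100\right) 7 \left(-3\right)} = \frac{126}{\left(-100\right) \left(-21\right)} = \frac{126}{2100} = 126 \cdot \frac{1}{2100} = \frac{3}{50} \approx 0.06$)
$\sqrt{H{\left(-86,149 \right)} + n} = \sqrt{i \sqrt{67} + \frac{3}{50}} = \sqrt{\frac{3}{50} + i \sqrt{67}}$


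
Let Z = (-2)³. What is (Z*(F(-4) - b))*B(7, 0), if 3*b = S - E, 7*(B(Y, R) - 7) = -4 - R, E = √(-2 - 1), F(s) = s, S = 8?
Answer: 2400/7 - 120*I*√3/7 ≈ 342.86 - 29.692*I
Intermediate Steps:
E = I*√3 (E = √(-3) = I*√3 ≈ 1.732*I)
B(Y, R) = 45/7 - R/7 (B(Y, R) = 7 + (-4 - R)/7 = 7 + (-4/7 - R/7) = 45/7 - R/7)
b = 8/3 - I*√3/3 (b = (8 - I*√3)/3 = 8/3 - I*√3/3 ≈ 2.6667 - 0.57735*I)
Z = -8
(Z*(F(-4) - b))*B(7, 0) = (-8*(-4 - (8/3 - I*√3/3)))*(45/7 - ⅐*0) = (-8*(-4 + (-8/3 + I*√3/3)))*(45/7 + 0) = -8*(-20/3 + I*√3/3)*(45/7) = (160/3 - 8*I*√3/3)*(45/7) = 2400/7 - 120*I*√3/7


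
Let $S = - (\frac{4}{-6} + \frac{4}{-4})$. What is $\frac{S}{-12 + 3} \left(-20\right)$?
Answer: $\frac{100}{27} \approx 3.7037$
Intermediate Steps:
$S = \frac{5}{3}$ ($S = - (4 \left(- \frac{1}{6}\right) + 4 \left(- \frac{1}{4}\right)) = - (- \frac{2}{3} - 1) = \left(-1\right) \left(- \frac{5}{3}\right) = \frac{5}{3} \approx 1.6667$)
$\frac{S}{-12 + 3} \left(-20\right) = \frac{1}{-12 + 3} \cdot \frac{5}{3} \left(-20\right) = \frac{1}{-9} \cdot \frac{5}{3} \left(-20\right) = \left(- \frac{1}{9}\right) \frac{5}{3} \left(-20\right) = \left(- \frac{5}{27}\right) \left(-20\right) = \frac{100}{27}$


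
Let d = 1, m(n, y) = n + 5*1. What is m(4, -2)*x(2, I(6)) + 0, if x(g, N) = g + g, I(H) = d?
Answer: 36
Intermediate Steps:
m(n, y) = 5 + n (m(n, y) = n + 5 = 5 + n)
I(H) = 1
x(g, N) = 2*g
m(4, -2)*x(2, I(6)) + 0 = (5 + 4)*(2*2) + 0 = 9*4 + 0 = 36 + 0 = 36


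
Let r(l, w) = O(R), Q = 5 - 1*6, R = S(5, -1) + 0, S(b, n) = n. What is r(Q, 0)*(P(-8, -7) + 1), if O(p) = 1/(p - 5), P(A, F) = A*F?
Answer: -19/2 ≈ -9.5000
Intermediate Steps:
R = -1 (R = -1 + 0 = -1)
Q = -1 (Q = 5 - 6 = -1)
O(p) = 1/(-5 + p)
r(l, w) = -⅙ (r(l, w) = 1/(-5 - 1) = 1/(-6) = -⅙)
r(Q, 0)*(P(-8, -7) + 1) = -(-8*(-7) + 1)/6 = -(56 + 1)/6 = -⅙*57 = -19/2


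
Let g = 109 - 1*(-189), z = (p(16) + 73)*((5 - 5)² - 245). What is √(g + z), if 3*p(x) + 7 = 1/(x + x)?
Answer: 17*I*√33918/24 ≈ 130.45*I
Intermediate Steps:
p(x) = -7/3 + 1/(6*x) (p(x) = -7/3 + 1/(3*(x + x)) = -7/3 + 1/(3*((2*x))) = -7/3 + (1/(2*x))/3 = -7/3 + 1/(6*x))
z = -1662325/96 (z = ((⅙)*(1 - 14*16)/16 + 73)*((5 - 5)² - 245) = ((⅙)*(1/16)*(1 - 224) + 73)*(0² - 245) = ((⅙)*(1/16)*(-223) + 73)*(0 - 245) = (-223/96 + 73)*(-245) = (6785/96)*(-245) = -1662325/96 ≈ -17316.)
g = 298 (g = 109 + 189 = 298)
√(g + z) = √(298 - 1662325/96) = √(-1633717/96) = 17*I*√33918/24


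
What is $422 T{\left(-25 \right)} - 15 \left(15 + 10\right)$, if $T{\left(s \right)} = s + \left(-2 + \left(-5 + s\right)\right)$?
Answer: $-24429$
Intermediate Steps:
$T{\left(s \right)} = -7 + 2 s$ ($T{\left(s \right)} = s + \left(-7 + s\right) = -7 + 2 s$)
$422 T{\left(-25 \right)} - 15 \left(15 + 10\right) = 422 \left(-7 + 2 \left(-25\right)\right) - 15 \left(15 + 10\right) = 422 \left(-7 - 50\right) - 375 = 422 \left(-57\right) - 375 = -24054 - 375 = -24429$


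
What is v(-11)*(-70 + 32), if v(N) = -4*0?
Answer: 0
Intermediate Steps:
v(N) = 0
v(-11)*(-70 + 32) = 0*(-70 + 32) = 0*(-38) = 0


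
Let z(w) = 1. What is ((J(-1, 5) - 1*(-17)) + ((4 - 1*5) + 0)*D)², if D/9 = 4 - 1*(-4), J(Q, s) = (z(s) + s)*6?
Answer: 361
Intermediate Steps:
J(Q, s) = 6 + 6*s (J(Q, s) = (1 + s)*6 = 6 + 6*s)
D = 72 (D = 9*(4 - 1*(-4)) = 9*(4 + 4) = 9*8 = 72)
((J(-1, 5) - 1*(-17)) + ((4 - 1*5) + 0)*D)² = (((6 + 6*5) - 1*(-17)) + ((4 - 1*5) + 0)*72)² = (((6 + 30) + 17) + ((4 - 5) + 0)*72)² = ((36 + 17) + (-1 + 0)*72)² = (53 - 1*72)² = (53 - 72)² = (-19)² = 361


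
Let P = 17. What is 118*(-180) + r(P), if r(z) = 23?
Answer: -21217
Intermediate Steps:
118*(-180) + r(P) = 118*(-180) + 23 = -21240 + 23 = -21217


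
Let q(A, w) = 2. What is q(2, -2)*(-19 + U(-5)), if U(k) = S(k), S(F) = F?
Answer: -48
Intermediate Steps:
U(k) = k
q(2, -2)*(-19 + U(-5)) = 2*(-19 - 5) = 2*(-24) = -48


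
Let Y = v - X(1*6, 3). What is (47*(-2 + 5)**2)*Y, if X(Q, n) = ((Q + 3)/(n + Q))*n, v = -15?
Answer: -7614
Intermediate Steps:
X(Q, n) = n*(3 + Q)/(Q + n) (X(Q, n) = ((3 + Q)/(Q + n))*n = n*(3 + Q)/(Q + n))
Y = -18 (Y = -15 - 3*(3 + 1*6)/(1*6 + 3) = -15 - 3*(3 + 6)/(6 + 3) = -15 - 3*9/9 = -15 - 1*3 = -15 - 3 = -18)
(47*(-2 + 5)**2)*Y = (47*(-2 + 5)**2)*(-18) = (47*3**2)*(-18) = (47*9)*(-18) = 423*(-18) = -7614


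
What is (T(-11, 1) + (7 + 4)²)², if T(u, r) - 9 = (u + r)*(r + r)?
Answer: 12100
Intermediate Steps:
T(u, r) = 9 + 2*r*(r + u) (T(u, r) = 9 + (u + r)*(r + r) = 9 + (r + u)*(2*r) = 9 + 2*r*(r + u))
(T(-11, 1) + (7 + 4)²)² = ((9 + 2*1² + 2*1*(-11)) + (7 + 4)²)² = ((9 + 2*1 - 22) + 11²)² = ((9 + 2 - 22) + 121)² = (-11 + 121)² = 110² = 12100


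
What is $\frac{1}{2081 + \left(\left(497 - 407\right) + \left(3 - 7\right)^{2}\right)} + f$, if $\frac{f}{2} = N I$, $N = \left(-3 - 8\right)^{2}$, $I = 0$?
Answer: $\frac{1}{2187} \approx 0.00045725$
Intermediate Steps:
$N = 121$ ($N = \left(-11\right)^{2} = 121$)
$f = 0$ ($f = 2 \cdot 121 \cdot 0 = 2 \cdot 0 = 0$)
$\frac{1}{2081 + \left(\left(497 - 407\right) + \left(3 - 7\right)^{2}\right)} + f = \frac{1}{2081 + \left(\left(497 - 407\right) + \left(3 - 7\right)^{2}\right)} + 0 = \frac{1}{2081 + \left(90 + \left(-4\right)^{2}\right)} + 0 = \frac{1}{2081 + \left(90 + 16\right)} + 0 = \frac{1}{2081 + 106} + 0 = \frac{1}{2187} + 0 = \frac{1}{2187}$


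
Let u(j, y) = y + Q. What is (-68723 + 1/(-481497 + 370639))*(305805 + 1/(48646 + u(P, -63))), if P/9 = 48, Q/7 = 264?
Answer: -58746407730430834630/2795339899 ≈ -2.1016e+10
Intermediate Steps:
Q = 1848 (Q = 7*264 = 1848)
P = 432 (P = 9*48 = 432)
u(j, y) = 1848 + y (u(j, y) = y + 1848 = 1848 + y)
(-68723 + 1/(-481497 + 370639))*(305805 + 1/(48646 + u(P, -63))) = (-68723 + 1/(-481497 + 370639))*(305805 + 1/(48646 + (1848 - 63))) = (-68723 + 1/(-110858))*(305805 + 1/(48646 + 1785)) = (-68723 - 1/110858)*(305805 + 1/50431) = -7618494335*(305805 + 1/50431)/110858 = -7618494335/110858*15422051956/50431 = -58746407730430834630/2795339899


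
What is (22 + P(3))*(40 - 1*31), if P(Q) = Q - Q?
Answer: 198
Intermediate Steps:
P(Q) = 0
(22 + P(3))*(40 - 1*31) = (22 + 0)*(40 - 1*31) = 22*(40 - 31) = 22*9 = 198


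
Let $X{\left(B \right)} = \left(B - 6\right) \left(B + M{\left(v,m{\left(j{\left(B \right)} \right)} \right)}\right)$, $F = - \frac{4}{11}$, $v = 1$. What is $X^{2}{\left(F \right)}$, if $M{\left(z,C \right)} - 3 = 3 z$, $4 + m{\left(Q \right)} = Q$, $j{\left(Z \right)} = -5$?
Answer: $\frac{18835600}{14641} \approx 1286.5$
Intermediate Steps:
$m{\left(Q \right)} = -4 + Q$
$M{\left(z,C \right)} = 3 + 3 z$
$F = - \frac{4}{11}$ ($F = \left(-4\right) \frac{1}{11} = - \frac{4}{11} \approx -0.36364$)
$X{\left(B \right)} = \left(-6 + B\right) \left(6 + B\right)$ ($X{\left(B \right)} = \left(B - 6\right) \left(B + \left(3 + 3 \cdot 1\right)\right) = \left(-6 + B\right) \left(B + \left(3 + 3\right)\right) = \left(-6 + B\right) \left(B + 6\right) = \left(-6 + B\right) \left(6 + B\right)$)
$X^{2}{\left(F \right)} = \left(-36 + \left(- \frac{4}{11}\right)^{2}\right)^{2} = \left(-36 + \frac{16}{121}\right)^{2} = \left(- \frac{4340}{121}\right)^{2} = \frac{18835600}{14641}$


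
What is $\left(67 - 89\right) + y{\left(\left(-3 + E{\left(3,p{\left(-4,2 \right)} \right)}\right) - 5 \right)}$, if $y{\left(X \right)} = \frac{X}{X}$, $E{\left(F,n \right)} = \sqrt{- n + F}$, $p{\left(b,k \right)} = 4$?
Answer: $-21$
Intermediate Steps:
$E{\left(F,n \right)} = \sqrt{F - n}$
$y{\left(X \right)} = 1$
$\left(67 - 89\right) + y{\left(\left(-3 + E{\left(3,p{\left(-4,2 \right)} \right)}\right) - 5 \right)} = \left(67 - 89\right) + 1 = -22 + 1 = -21$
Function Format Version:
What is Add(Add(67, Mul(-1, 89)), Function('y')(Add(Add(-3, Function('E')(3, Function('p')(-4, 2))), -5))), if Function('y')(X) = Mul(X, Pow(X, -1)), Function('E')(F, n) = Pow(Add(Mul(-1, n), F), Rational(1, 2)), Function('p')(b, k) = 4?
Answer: -21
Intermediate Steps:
Function('E')(F, n) = Pow(Add(F, Mul(-1, n)), Rational(1, 2))
Function('y')(X) = 1
Add(Add(67, Mul(-1, 89)), Function('y')(Add(Add(-3, Function('E')(3, Function('p')(-4, 2))), -5))) = Add(Add(67, Mul(-1, 89)), 1) = Add(Add(67, -89), 1) = Add(-22, 1) = -21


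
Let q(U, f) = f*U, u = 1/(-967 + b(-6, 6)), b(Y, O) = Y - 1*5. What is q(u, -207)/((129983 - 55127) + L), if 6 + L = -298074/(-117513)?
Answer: 2702799/955847878808 ≈ 2.8276e-6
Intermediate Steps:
b(Y, O) = -5 + Y (b(Y, O) = Y - 5 = -5 + Y)
u = -1/978 (u = 1/(-967 + (-5 - 6)) = 1/(-967 - 11) = 1/(-978) = -1/978 ≈ -0.0010225)
L = -135668/39171 (L = -6 - 298074/(-117513) = -6 - 298074*(-1/117513) = -6 + 99358/39171 = -135668/39171 ≈ -3.4635)
q(U, f) = U*f
q(u, -207)/((129983 - 55127) + L) = (-1/978*(-207))/((129983 - 55127) - 135668/39171) = 69/(326*(74856 - 135668/39171)) = 69/(326*(2932048708/39171)) = (69/326)*(39171/2932048708) = 2702799/955847878808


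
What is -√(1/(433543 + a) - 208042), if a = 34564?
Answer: -I*√45587029211788751/468107 ≈ -456.12*I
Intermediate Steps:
-√(1/(433543 + a) - 208042) = -√(1/(433543 + 34564) - 208042) = -√(1/468107 - 208042) = -√(-97385916493/468107) = -I*√45587029211788751/468107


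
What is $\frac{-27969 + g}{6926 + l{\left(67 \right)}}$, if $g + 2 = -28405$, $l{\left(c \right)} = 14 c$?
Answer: $- \frac{7047}{983} \approx -7.1689$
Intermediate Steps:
$g = -28407$ ($g = -2 - 28405 = -28407$)
$\frac{-27969 + g}{6926 + l{\left(67 \right)}} = \frac{-27969 - 28407}{6926 + 14 \cdot 67} = - \frac{56376}{6926 + 938} = - \frac{56376}{7864} = \left(-56376\right) \frac{1}{7864} = - \frac{7047}{983}$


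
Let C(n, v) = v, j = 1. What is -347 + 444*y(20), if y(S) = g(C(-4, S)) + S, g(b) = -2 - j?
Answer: 7201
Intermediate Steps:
g(b) = -3 (g(b) = -2 - 1*1 = -2 - 1 = -3)
y(S) = -3 + S
-347 + 444*y(20) = -347 + 444*(-3 + 20) = -347 + 444*17 = -347 + 7548 = 7201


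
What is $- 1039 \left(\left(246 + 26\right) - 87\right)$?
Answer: $-192215$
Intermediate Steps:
$- 1039 \left(\left(246 + 26\right) - 87\right) = - 1039 \left(272 - 87\right) = \left(-1039\right) 185 = -192215$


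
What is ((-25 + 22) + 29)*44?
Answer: 1144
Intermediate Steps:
((-25 + 22) + 29)*44 = (-3 + 29)*44 = 26*44 = 1144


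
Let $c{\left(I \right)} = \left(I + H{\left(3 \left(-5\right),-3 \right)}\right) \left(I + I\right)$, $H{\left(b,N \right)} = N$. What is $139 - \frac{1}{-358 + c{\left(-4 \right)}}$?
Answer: $\frac{41979}{302} \approx 139.0$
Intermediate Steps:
$c{\left(I \right)} = 2 I \left(-3 + I\right)$ ($c{\left(I \right)} = \left(I - 3\right) \left(I + I\right) = \left(-3 + I\right) 2 I = 2 I \left(-3 + I\right)$)
$139 - \frac{1}{-358 + c{\left(-4 \right)}} = 139 - \frac{1}{-358 + 2 \left(-4\right) \left(-3 - 4\right)} = 139 - \frac{1}{-358 + 2 \left(-4\right) \left(-7\right)} = 139 - \frac{1}{-358 + 56} = 139 - \frac{1}{-302} = 139 - - \frac{1}{302} = 139 + \frac{1}{302} = \frac{41979}{302}$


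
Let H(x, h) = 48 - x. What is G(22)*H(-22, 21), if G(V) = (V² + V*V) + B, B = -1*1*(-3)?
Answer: 67970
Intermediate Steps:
B = 3 (B = -1*(-3) = 3)
G(V) = 3 + 2*V² (G(V) = (V² + V*V) + 3 = (V² + V²) + 3 = 2*V² + 3 = 3 + 2*V²)
G(22)*H(-22, 21) = (3 + 2*22²)*(48 - 1*(-22)) = (3 + 2*484)*(48 + 22) = (3 + 968)*70 = 971*70 = 67970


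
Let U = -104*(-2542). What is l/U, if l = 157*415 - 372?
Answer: 64783/264368 ≈ 0.24505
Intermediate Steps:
U = 264368
l = 64783 (l = 65155 - 372 = 64783)
l/U = 64783/264368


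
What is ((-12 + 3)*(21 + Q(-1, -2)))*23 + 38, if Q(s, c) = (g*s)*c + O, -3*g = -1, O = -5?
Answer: -3412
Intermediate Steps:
g = 1/3 (g = -1/3*(-1) = 1/3 ≈ 0.33333)
Q(s, c) = -5 + c*s/3 (Q(s, c) = (s/3)*c - 5 = c*s/3 - 5 = -5 + c*s/3)
((-12 + 3)*(21 + Q(-1, -2)))*23 + 38 = ((-12 + 3)*(21 + (-5 + (1/3)*(-2)*(-1))))*23 + 38 = -9*(21 + (-5 + 2/3))*23 + 38 = -9*(21 - 13/3)*23 + 38 = -9*50/3*23 + 38 = -150*23 + 38 = -3450 + 38 = -3412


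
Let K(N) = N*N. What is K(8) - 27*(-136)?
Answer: 3736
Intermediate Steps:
K(N) = N²
K(8) - 27*(-136) = 8² - 27*(-136) = 64 + 3672 = 3736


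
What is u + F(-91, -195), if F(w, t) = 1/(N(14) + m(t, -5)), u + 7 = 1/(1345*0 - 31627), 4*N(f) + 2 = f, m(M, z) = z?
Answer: -474407/63254 ≈ -7.5000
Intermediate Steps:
N(f) = -½ + f/4
u = -221390/31627 (u = -7 + 1/(1345*0 - 31627) = -7 + 1/(0 - 31627) = -7 + 1/(-31627) = -7 - 1/31627 = -221390/31627 ≈ -7.0000)
F(w, t) = -½ (F(w, t) = 1/((-½ + (¼)*14) - 5) = 1/((-½ + 7/2) - 5) = 1/(3 - 5) = 1/(-2) = -½)
u + F(-91, -195) = -221390/31627 - ½ = -474407/63254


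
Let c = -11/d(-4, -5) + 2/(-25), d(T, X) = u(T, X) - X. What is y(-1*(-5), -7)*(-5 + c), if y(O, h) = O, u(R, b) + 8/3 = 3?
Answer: -2857/80 ≈ -35.713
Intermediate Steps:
u(R, b) = ⅓ (u(R, b) = -8/3 + 3 = ⅓)
d(T, X) = ⅓ - X
c = -857/400 (c = -11/(⅓ - 1*(-5)) + 2/(-25) = -11/(⅓ + 5) + 2*(-1/25) = -11/16/3 - 2/25 = -11*3/16 - 2/25 = -33/16 - 2/25 = -857/400 ≈ -2.1425)
y(-1*(-5), -7)*(-5 + c) = (-1*(-5))*(-5 - 857/400) = 5*(-2857/400) = -2857/80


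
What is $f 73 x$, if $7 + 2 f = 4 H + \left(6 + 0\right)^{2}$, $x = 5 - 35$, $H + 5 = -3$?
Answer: $3285$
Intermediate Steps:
$H = -8$ ($H = -5 - 3 = -8$)
$x = -30$ ($x = 5 - 35 = -30$)
$f = - \frac{3}{2}$ ($f = - \frac{7}{2} + \frac{4 \left(-8\right) + \left(6 + 0\right)^{2}}{2} = - \frac{7}{2} + \frac{-32 + 6^{2}}{2} = - \frac{7}{2} + \frac{-32 + 36}{2} = - \frac{7}{2} + \frac{1}{2} \cdot 4 = - \frac{7}{2} + 2 = - \frac{3}{2} \approx -1.5$)
$f 73 x = \left(- \frac{3}{2}\right) 73 \left(-30\right) = \left(- \frac{219}{2}\right) \left(-30\right) = 3285$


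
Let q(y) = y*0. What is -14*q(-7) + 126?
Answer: 126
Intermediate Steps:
q(y) = 0
-14*q(-7) + 126 = -14*0 + 126 = 0 + 126 = 126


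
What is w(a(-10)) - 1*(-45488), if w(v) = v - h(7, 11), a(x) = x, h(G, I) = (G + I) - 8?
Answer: 45468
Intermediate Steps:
h(G, I) = -8 + G + I
w(v) = -10 + v (w(v) = v - (-8 + 7 + 11) = v - 1*10 = v - 10 = -10 + v)
w(a(-10)) - 1*(-45488) = (-10 - 10) - 1*(-45488) = -20 + 45488 = 45468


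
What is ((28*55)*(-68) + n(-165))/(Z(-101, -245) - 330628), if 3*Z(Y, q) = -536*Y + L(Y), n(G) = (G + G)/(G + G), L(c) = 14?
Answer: 104719/312578 ≈ 0.33502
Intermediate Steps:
n(G) = 1 (n(G) = (2*G)/((2*G)) = (2*G)*(1/(2*G)) = 1)
Z(Y, q) = 14/3 - 536*Y/3 (Z(Y, q) = (-536*Y + 14)/3 = (14 - 536*Y)/3 = 14/3 - 536*Y/3)
((28*55)*(-68) + n(-165))/(Z(-101, -245) - 330628) = ((28*55)*(-68) + 1)/((14/3 - 536/3*(-101)) - 330628) = (1540*(-68) + 1)/((14/3 + 54136/3) - 330628) = (-104720 + 1)/(18050 - 330628) = -104719/(-312578) = -104719*(-1/312578) = 104719/312578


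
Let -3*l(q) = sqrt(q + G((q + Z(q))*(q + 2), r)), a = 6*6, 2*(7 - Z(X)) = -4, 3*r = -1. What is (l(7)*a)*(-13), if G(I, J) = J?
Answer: 104*sqrt(15) ≈ 402.79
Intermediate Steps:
r = -1/3 (r = (1/3)*(-1) = -1/3 ≈ -0.33333)
Z(X) = 9 (Z(X) = 7 - 1/2*(-4) = 7 + 2 = 9)
a = 36
l(q) = -sqrt(-1/3 + q)/3 (l(q) = -sqrt(q - 1/3)/3 = -sqrt(-1/3 + q)/3)
(l(7)*a)*(-13) = (-sqrt(-3 + 9*7)/9*36)*(-13) = (-sqrt(-3 + 63)/9*36)*(-13) = (-2*sqrt(15)/9*36)*(-13) = -8*sqrt(15)*(-13) = 104*sqrt(15)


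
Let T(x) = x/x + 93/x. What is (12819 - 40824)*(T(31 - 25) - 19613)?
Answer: 1097599965/2 ≈ 5.4880e+8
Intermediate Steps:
T(x) = 1 + 93/x
(12819 - 40824)*(T(31 - 25) - 19613) = (12819 - 40824)*((93 + (31 - 25))/(31 - 25) - 19613) = -28005*((93 + 6)/6 - 19613) = -28005*((1/6)*99 - 19613) = -28005*(33/2 - 19613) = -28005*(-39193/2) = 1097599965/2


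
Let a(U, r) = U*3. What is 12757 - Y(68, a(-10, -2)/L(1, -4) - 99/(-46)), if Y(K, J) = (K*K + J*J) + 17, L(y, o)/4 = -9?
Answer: 38597840/4761 ≈ 8107.1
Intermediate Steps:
L(y, o) = -36 (L(y, o) = 4*(-9) = -36)
a(U, r) = 3*U
Y(K, J) = 17 + J**2 + K**2 (Y(K, J) = (K**2 + J**2) + 17 = (J**2 + K**2) + 17 = 17 + J**2 + K**2)
12757 - Y(68, a(-10, -2)/L(1, -4) - 99/(-46)) = 12757 - (17 + ((3*(-10))/(-36) - 99/(-46))**2 + 68**2) = 12757 - (17 + (-30*(-1/36) - 99*(-1/46))**2 + 4624) = 12757 - (17 + (5/6 + 99/46)**2 + 4624) = 12757 - (17 + (206/69)**2 + 4624) = 12757 - (17 + 42436/4761 + 4624) = 12757 - 1*22138237/4761 = 12757 - 22138237/4761 = 38597840/4761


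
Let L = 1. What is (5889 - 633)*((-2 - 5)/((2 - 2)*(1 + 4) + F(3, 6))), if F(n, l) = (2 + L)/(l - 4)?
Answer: -24528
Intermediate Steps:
F(n, l) = 3/(-4 + l) (F(n, l) = (2 + 1)/(l - 4) = 3/(-4 + l))
(5889 - 633)*((-2 - 5)/((2 - 2)*(1 + 4) + F(3, 6))) = (5889 - 633)*((-2 - 5)/((2 - 2)*(1 + 4) + 3/(-4 + 6))) = 5256*(-7/(0*5 + 3/2)) = 5256*(-7/(0 + 3*(1/2))) = 5256*(-7/(0 + 3/2)) = 5256*(-7/3/2) = 5256*(-7*2/3) = 5256*(-14/3) = -24528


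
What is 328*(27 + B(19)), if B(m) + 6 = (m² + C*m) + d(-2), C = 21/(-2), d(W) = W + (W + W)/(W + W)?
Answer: 59532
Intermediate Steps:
d(W) = 1 + W (d(W) = W + (2*W)/((2*W)) = W + (2*W)*(1/(2*W)) = W + 1 = 1 + W)
C = -21/2 (C = 21*(-½) = -21/2 ≈ -10.500)
B(m) = -7 + m² - 21*m/2 (B(m) = -6 + ((m² - 21*m/2) + (1 - 2)) = -6 + ((m² - 21*m/2) - 1) = -6 + (-1 + m² - 21*m/2) = -7 + m² - 21*m/2)
328*(27 + B(19)) = 328*(27 + (-7 + 19² - 21/2*19)) = 328*(27 + (-7 + 361 - 399/2)) = 328*(27 + 309/2) = 328*(363/2) = 59532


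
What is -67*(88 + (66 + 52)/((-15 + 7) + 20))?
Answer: -39329/6 ≈ -6554.8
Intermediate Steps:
-67*(88 + (66 + 52)/((-15 + 7) + 20)) = -67*(88 + 118/(-8 + 20)) = -67*(88 + 118/12) = -67*(88 + 118*(1/12)) = -67*(88 + 59/6) = -67*587/6 = -39329/6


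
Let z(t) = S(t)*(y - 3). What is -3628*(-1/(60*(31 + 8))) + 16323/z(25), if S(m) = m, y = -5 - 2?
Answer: -1864441/29250 ≈ -63.742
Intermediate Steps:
y = -7
z(t) = -10*t (z(t) = t*(-7 - 3) = t*(-10) = -10*t)
-3628*(-1/(60*(31 + 8))) + 16323/z(25) = -3628*(-1/(60*(31 + 8))) + 16323/((-10*25)) = -3628/(39*(-60)) + 16323/(-250) = -3628/(-2340) + 16323*(-1/250) = -3628*(-1/2340) - 16323/250 = 907/585 - 16323/250 = -1864441/29250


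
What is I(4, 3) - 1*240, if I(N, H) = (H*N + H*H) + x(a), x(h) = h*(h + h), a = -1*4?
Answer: -187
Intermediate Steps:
a = -4
x(h) = 2*h² (x(h) = h*(2*h) = 2*h²)
I(N, H) = 32 + H² + H*N (I(N, H) = (H*N + H*H) + 2*(-4)² = (H*N + H²) + 2*16 = (H² + H*N) + 32 = 32 + H² + H*N)
I(4, 3) - 1*240 = (32 + 3² + 3*4) - 1*240 = (32 + 9 + 12) - 240 = 53 - 240 = -187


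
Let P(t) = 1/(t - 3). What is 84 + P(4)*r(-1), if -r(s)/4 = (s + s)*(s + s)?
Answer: 68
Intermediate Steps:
P(t) = 1/(-3 + t)
r(s) = -16*s² (r(s) = -4*(s + s)*(s + s) = -4*2*s*2*s = -16*s²)
84 + P(4)*r(-1) = 84 + (-16*(-1)²)/(-3 + 4) = 84 + (-16*1)/1 = 84 + 1*(-16) = 84 - 16 = 68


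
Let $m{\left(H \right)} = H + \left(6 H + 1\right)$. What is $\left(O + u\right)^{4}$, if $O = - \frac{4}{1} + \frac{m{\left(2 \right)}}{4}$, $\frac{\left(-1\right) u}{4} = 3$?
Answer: $\frac{5764801}{256} \approx 22519.0$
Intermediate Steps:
$m{\left(H \right)} = 1 + 7 H$ ($m{\left(H \right)} = H + \left(1 + 6 H\right) = 1 + 7 H$)
$u = -12$ ($u = \left(-4\right) 3 = -12$)
$O = - \frac{1}{4}$ ($O = - \frac{4}{1} + \frac{1 + 7 \cdot 2}{4} = \left(-4\right) 1 + \left(1 + 14\right) \frac{1}{4} = -4 + 15 \cdot \frac{1}{4} = -4 + \frac{15}{4} = - \frac{1}{4} \approx -0.25$)
$\left(O + u\right)^{4} = \left(- \frac{1}{4} - 12\right)^{4} = \left(- \frac{49}{4}\right)^{4} = \frac{5764801}{256}$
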